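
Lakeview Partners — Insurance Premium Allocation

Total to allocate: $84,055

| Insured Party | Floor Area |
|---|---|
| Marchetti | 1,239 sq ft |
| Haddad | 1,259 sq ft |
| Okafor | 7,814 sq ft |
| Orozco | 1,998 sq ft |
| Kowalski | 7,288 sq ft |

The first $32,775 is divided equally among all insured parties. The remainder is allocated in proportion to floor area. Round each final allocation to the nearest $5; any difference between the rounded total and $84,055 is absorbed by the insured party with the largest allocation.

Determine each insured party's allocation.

Equal tier: $32,775 ÷ 5 = $6,555 apiece.
Remainder $51,280 by floor area (total 19,598): Marchetti 3,241.96 → $3,240; Haddad 3,294.29 → $3,295; Okafor 20,446.06 → $20,445; Orozco 5,227.95 → $5,230; Kowalski 19,069.73 → $19,070.
Totals: Marchetti $6,555 + $3,240 = $9,795; Haddad $6,555 + $3,295 = $9,850; Okafor $6,555 + $20,445 = $27,000; Orozco $6,555 + $5,230 = $11,785; Kowalski $6,555 + $19,070 = $25,625.

Marchetti: $9,795 | Haddad: $9,850 | Okafor: $27,000 | Orozco: $11,785 | Kowalski: $25,625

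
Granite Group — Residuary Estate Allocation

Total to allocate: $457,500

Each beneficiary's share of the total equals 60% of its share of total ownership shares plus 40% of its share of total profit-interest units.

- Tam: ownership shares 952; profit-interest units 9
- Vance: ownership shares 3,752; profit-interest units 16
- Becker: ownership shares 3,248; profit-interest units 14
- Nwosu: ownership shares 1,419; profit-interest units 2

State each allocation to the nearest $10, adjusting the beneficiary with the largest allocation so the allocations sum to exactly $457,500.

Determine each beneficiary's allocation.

Totals — ownership shares 9,371, profit-interest units 41.
Combined weights (60% ownership shares + 40% profit-interest units): Tam 0.1488; Vance 0.3963; Becker 0.3445; Nwosu 0.1104.
Pro-rata amounts: Tam 68,057.19; Vance 181,320.09; Becker 157,629.84; Nwosu 50,492.88.
At nearest $10: Tam $68,060; Vance $181,320; Becker $157,630; Nwosu $50,490. Sum = $457,500.
Sum already equals the total — no adjustment.

Tam: $68,060 | Vance: $181,320 | Becker: $157,630 | Nwosu: $50,490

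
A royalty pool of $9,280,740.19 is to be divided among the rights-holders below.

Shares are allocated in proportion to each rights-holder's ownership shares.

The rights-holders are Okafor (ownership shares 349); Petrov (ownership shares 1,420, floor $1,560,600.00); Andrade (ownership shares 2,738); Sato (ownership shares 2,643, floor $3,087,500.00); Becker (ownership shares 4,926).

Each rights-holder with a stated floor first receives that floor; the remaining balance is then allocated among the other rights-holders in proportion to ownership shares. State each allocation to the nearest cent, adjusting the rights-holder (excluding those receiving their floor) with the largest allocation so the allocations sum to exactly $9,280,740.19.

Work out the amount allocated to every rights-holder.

Okafor: $201,771.05; Petrov: $1,560,600.00; Andrade: $1,582,948.81; Sato: $3,087,500.00; Becker: $2,847,920.33

Guaranteed amounts: Petrov $1,560,600.00; Sato $3,087,500.00. Remaining pool $4,632,640.19.
Remaining pool split over remaining ownership shares 8,013: Okafor 201,771.0503 → $201,771.05; Andrade 1,582,948.8132 → $1,582,948.81; Becker 2,847,920.3265 → $2,847,920.33.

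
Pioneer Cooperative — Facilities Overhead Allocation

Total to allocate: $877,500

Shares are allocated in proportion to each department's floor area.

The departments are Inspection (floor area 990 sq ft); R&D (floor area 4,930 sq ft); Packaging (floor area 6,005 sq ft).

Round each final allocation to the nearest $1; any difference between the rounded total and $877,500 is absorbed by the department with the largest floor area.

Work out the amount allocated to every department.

Total floor area = 990 + 4,930 + 6,005 = 11,925.
Proportional shares: Inspection 72,849.06; R&D 362,773.58; Packaging 441,877.36.
Rounded to nearest $1: Inspection $72,849; R&D $362,774; Packaging $441,877. Sum = $877,500.
Sum already equals the total — no adjustment.

Inspection: $72,849 | R&D: $362,774 | Packaging: $441,877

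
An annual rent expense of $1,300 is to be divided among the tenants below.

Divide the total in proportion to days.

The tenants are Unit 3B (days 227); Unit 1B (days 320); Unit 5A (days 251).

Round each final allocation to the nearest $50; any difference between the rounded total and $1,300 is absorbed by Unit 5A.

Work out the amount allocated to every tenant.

Unit 3B: $350 · Unit 1B: $500 · Unit 5A: $450

Combined days = 798.
Proportional shares: Unit 3B 227/798 × $1,300 = 369.80; Unit 1B 320/798 × $1,300 = 521.30; Unit 5A 251/798 × $1,300 = 408.90.
After rounding ($50): Unit 3B $350; Unit 1B $500; Unit 5A $400. Sum = $1,250.
Difference $1,300 − $1,250 = +$50 applied to Unit 5A: Unit 5A becomes $450.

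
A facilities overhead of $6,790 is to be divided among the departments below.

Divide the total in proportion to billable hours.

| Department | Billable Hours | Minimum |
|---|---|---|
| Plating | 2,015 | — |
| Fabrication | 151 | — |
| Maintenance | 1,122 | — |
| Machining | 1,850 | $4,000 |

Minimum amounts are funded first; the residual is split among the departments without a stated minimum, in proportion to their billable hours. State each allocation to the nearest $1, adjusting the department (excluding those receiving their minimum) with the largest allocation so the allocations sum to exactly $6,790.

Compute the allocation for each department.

Plating: $1,710 · Fabrication: $128 · Maintenance: $952 · Machining: $4,000

Guaranteed amounts: Machining $4,000. Balance $2,790.
Balance split over remaining billable hours 3,288: Plating 1,709.81 → $1,710; Fabrication 128.13 → $128; Maintenance 952.06 → $952.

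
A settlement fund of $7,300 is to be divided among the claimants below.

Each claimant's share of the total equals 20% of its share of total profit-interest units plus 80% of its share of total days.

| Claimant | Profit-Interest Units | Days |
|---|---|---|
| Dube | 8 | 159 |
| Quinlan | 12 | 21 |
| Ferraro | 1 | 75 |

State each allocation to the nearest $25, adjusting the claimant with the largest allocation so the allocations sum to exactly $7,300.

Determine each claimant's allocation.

Dube: $4,200 · Quinlan: $1,325 · Ferraro: $1,775

Totals — profit-interest units 21, days 255.
Combined weights (20% profit-interest units + 80% days): Dube 0.5750; Quinlan 0.1802; Ferraro 0.2448.
Unrounded shares: Dube 4,197.60; Quinlan 1,315.23; Ferraro 1,787.17.
After rounding ($25): Dube $4,200; Quinlan $1,325; Ferraro $1,775. Sum = $7,300.
No rounding difference to absorb.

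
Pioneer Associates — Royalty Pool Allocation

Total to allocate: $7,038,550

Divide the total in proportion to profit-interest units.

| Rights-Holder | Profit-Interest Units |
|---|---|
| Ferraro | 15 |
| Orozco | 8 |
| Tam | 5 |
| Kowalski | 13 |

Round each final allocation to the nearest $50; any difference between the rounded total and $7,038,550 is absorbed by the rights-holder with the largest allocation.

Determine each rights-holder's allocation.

Total profit-interest units = 41.
Pro-rata amounts: Ferraro 15/41 × $7,038,550 = 2,575,079.27; Orozco 8/41 × $7,038,550 = 1,373,375.61; Tam 5/41 × $7,038,550 = 858,359.76; Kowalski 13/41 × $7,038,550 = 2,231,735.37.
After rounding ($50): Ferraro $2,575,100; Orozco $1,373,400; Tam $858,350; Kowalski $2,231,750. Sum = $7,038,600.
Difference $7,038,550 − $7,038,600 = −$50 applied to largest allocation (Ferraro): Ferraro becomes $2,575,050.

Ferraro: $2,575,050; Orozco: $1,373,400; Tam: $858,350; Kowalski: $2,231,750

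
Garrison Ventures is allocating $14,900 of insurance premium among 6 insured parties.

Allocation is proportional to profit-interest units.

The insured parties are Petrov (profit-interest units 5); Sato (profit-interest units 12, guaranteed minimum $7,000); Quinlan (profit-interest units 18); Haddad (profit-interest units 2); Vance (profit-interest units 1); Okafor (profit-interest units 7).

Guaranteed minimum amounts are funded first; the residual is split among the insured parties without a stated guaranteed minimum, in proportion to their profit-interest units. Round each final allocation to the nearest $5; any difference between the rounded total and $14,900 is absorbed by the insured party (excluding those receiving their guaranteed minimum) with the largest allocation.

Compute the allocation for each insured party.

Petrov: $1,195; Sato: $7,000; Quinlan: $4,310; Haddad: $480; Vance: $240; Okafor: $1,675

Fund the minimums — Sato $7,000. Residual $7,900.
Residual split over remaining profit-interest units 33: Petrov 1,196.97 → $1,195; Quinlan 4,309.09 → $4,310; Haddad 478.79 → $480; Vance 239.39 → $240; Okafor 1,675.76 → $1,675.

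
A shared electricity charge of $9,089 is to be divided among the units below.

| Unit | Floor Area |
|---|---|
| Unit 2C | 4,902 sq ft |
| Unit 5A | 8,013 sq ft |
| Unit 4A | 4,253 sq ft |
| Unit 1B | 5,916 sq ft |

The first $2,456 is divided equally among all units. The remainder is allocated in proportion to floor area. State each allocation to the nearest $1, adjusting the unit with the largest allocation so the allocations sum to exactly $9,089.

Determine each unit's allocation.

Equal tier: $2,456 ÷ 4 = $614 apiece.
Remainder $6,633 by floor area (total 23,084): Unit 2C 1,408.55 → $1,409; Unit 5A 2,302.47 → $2,302; Unit 4A 1,222.07 → $1,222; Unit 1B 1,699.91 → $1,700.
Totals: Unit 2C $614 + $1,409 = $2,023; Unit 5A $614 + $2,302 = $2,916; Unit 4A $614 + $1,222 = $1,836; Unit 1B $614 + $1,700 = $2,314.

Unit 2C: $2,023; Unit 5A: $2,916; Unit 4A: $1,836; Unit 1B: $2,314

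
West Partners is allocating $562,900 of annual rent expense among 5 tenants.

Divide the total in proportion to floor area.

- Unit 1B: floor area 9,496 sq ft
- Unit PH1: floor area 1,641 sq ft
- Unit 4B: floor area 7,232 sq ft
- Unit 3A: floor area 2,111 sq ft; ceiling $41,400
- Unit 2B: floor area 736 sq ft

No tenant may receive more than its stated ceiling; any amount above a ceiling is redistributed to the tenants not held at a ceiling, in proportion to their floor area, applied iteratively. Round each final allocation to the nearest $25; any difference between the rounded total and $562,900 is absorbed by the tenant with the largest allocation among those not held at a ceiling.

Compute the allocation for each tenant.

Unit 1B: $259,200 | Unit PH1: $44,800 | Unit 4B: $197,400 | Unit 3A: $41,400 | Unit 2B: $20,100

Total floor area = 21,216.
Proportional shares (ignoring caps): Unit 1B 251,946.57; Unit PH1 43,538.79; Unit 4B 191,878.43; Unit 3A 56,008.76; Unit 2B 19,527.45.
Capped: Unit 3A ($41,400); remaining pool $521,500 reallocated over remaining floor area 19,105.
Shares after redistribution: Unit 1B 259,207.75 → $259,200; Unit PH1 44,793.59 → $44,800; Unit 4B 197,408.43 → $197,400; Unit 2B 20,090.24 → $20,100.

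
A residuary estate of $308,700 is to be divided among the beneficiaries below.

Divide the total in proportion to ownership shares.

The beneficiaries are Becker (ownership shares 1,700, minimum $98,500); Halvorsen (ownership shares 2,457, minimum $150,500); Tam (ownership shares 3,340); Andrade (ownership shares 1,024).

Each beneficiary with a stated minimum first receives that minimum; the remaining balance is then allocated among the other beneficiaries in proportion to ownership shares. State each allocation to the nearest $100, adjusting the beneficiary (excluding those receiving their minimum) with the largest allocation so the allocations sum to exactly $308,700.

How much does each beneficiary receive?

Becker: $98,500; Halvorsen: $150,500; Tam: $45,700; Andrade: $14,000

Fund the minimums — Becker $98,500; Halvorsen $150,500. Remaining pool $59,700.
Remaining pool split over remaining ownership shares 4,364: Tam 45,691.57 → $45,700; Andrade 14,008.43 → $14,000.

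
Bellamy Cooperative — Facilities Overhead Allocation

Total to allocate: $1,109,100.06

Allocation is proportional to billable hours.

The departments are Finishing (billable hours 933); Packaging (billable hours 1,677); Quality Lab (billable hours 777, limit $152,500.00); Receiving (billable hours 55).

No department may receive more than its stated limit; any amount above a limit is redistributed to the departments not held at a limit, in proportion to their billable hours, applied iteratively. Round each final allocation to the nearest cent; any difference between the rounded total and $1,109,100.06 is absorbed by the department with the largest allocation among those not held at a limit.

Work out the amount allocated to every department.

Finishing: $334,899.76 · Packaging: $601,958.08 · Quality Lab: $152,500.00 · Receiving: $19,742.22

Combined billable hours = 3,442.
Unconstrained shares: Finishing 300,636.3614; Packaging 540,372.1094; Quality Lab 250,369.1884; Receiving 17,722.4007.
Cap binds for Quality Lab ($152,500.00); remaining pool $956,600.06 reallocated over remaining billable hours 2,665.
Shares after redistribution: Finishing 334,899.7583 → $334,899.76; Packaging 601,958.0865 → $601,958.09; Receiving 19,742.2151 → $19,742.22.
Rounding difference −$0.01 applied to Packaging → $601,958.08.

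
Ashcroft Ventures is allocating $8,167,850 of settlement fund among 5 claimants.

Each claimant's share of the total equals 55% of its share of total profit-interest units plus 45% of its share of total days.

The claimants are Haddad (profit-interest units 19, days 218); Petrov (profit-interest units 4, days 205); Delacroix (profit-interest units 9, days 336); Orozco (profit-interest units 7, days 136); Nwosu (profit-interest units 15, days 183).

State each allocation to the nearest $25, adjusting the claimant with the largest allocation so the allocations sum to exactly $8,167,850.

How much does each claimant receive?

Totals — profit-interest units 54, days 1,078.
Blended shares (55% profit-interest units + 45% days): Haddad 0.2845; Petrov 0.1263; Delacroix 0.2319; Orozco 0.1281; Nwosu 0.2292.
Pro-rata amounts: Haddad 2,323,919.74; Petrov 1,031,729.16; Delacroix 1,894,340.10; Orozco 1,046,041.00; Nwosu 1,871,820.01.
After rounding ($25): Haddad $2,323,925; Petrov $1,031,725; Delacroix $1,894,350; Orozco $1,046,050; Nwosu $1,871,825. Sum = $8,167,875.
Difference $8,167,850 − $8,167,875 = −$25 applied to largest allocation (Haddad): Haddad becomes $2,323,900.

Haddad: $2,323,900 · Petrov: $1,031,725 · Delacroix: $1,894,350 · Orozco: $1,046,050 · Nwosu: $1,871,825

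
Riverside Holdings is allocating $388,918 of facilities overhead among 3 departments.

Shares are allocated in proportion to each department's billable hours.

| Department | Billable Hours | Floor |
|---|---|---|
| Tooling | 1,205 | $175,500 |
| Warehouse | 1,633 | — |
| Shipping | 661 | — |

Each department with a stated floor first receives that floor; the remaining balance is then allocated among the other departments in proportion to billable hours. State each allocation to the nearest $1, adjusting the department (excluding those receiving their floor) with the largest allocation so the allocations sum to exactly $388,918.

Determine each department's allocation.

Fund the minimums — Tooling $175,500. Balance $213,418.
Balance split over remaining billable hours 2,294: Warehouse 151,923.10 → $151,923; Shipping 61,494.90 → $61,495.

Tooling: $175,500 | Warehouse: $151,923 | Shipping: $61,495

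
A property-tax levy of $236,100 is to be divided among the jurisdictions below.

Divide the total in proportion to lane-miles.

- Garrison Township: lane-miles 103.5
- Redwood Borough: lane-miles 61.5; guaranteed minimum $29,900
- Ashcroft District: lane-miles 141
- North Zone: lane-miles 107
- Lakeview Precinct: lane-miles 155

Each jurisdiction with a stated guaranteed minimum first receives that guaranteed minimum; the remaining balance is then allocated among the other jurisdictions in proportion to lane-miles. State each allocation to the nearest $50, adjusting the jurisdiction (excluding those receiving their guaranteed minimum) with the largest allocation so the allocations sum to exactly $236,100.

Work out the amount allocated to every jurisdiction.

Guaranteed amounts: Redwood Borough $29,900. Remaining pool $206,200.
Remaining pool split over remaining lane-miles 506.5: Garrison Township 42,135.64 → $42,150; Ashcroft District 57,402.17 → $57,400; North Zone 43,560.51 → $43,550; Lakeview Precinct 63,101.68 → $63,100.

Garrison Township: $42,150 | Redwood Borough: $29,900 | Ashcroft District: $57,400 | North Zone: $43,550 | Lakeview Precinct: $63,100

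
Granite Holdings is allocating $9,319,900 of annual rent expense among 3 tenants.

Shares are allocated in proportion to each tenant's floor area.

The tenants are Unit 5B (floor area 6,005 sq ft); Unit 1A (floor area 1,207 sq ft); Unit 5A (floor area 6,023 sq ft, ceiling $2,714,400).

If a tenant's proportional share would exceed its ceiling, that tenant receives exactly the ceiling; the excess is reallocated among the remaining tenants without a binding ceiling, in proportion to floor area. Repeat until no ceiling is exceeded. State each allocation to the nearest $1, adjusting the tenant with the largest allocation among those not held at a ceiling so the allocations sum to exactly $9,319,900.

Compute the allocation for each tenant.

Floor area total: 13,235.
Pro-rata shares before constraints: Unit 5B 4,228,636.15; Unit 1A 849,952.35; Unit 5A 4,241,311.4998.
Cap binds for Unit 5A ($2,714,400); residual $6,605,500 reallocated over remaining floor area 7,212.
Remaining shares: Unit 5B 5,500,003.81 → $5,500,004; Unit 1A 1,105,496.19 → $1,105,496.

Unit 5B: $5,500,004 | Unit 1A: $1,105,496 | Unit 5A: $2,714,400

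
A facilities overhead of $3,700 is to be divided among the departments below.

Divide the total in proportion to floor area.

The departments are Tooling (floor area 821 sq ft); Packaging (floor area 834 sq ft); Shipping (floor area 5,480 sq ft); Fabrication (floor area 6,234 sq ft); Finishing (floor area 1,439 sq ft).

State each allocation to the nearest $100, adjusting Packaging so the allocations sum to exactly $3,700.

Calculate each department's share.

Combined floor area = 14,808.
Unrounded shares: Tooling 821/14,808 × $3,700 = 205.14; Packaging 834/14,808 × $3,700 = 208.39; Shipping 5,480/14,808 × $3,700 = 1,369.26; Fabrication 6,234/14,808 × $3,700 = 1,557.66; Finishing 1,439/14,808 × $3,700 = 359.56.
At nearest $100: Tooling $200; Packaging $200; Shipping $1,400; Fabrication $1,600; Finishing $400. Sum = $3,800.
Difference $3,700 − $3,800 = −$100 applied to Packaging: Packaging becomes $100.

Tooling: $200; Packaging: $100; Shipping: $1,400; Fabrication: $1,600; Finishing: $400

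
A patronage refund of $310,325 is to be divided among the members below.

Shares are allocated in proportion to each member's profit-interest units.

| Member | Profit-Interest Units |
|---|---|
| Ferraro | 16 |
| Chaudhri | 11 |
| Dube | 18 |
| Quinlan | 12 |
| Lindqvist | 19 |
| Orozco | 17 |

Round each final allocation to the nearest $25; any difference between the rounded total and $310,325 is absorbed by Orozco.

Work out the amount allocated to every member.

Sum of profit-interest units: 93.
Unrounded shares: Ferraro 16/93 × $310,325 = 53,389.25; Chaudhri 11/93 × $310,325 = 36,705.11; Dube 18/93 × $310,325 = 60,062.90; Quinlan 12/93 × $310,325 = 40,041.94; Lindqvist 19/93 × $310,325 = 63,399.73; Orozco 17/93 × $310,325 = 56,726.08.
At nearest $25: Ferraro $53,400; Chaudhri $36,700; Dube $60,075; Quinlan $40,050; Lindqvist $63,400; Orozco $56,725. Sum = $310,350.
Difference $310,325 − $310,350 = −$25 applied to Orozco: Orozco becomes $56,700.

Ferraro: $53,400 · Chaudhri: $36,700 · Dube: $60,075 · Quinlan: $40,050 · Lindqvist: $63,400 · Orozco: $56,700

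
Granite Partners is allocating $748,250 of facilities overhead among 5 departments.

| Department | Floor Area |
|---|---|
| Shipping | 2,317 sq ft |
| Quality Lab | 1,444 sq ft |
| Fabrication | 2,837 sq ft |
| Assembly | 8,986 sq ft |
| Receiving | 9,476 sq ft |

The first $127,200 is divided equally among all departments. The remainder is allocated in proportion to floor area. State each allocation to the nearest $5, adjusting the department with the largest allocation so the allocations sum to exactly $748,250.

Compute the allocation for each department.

Shipping: $82,860 · Quality Lab: $61,225 · Fabrication: $95,750 · Assembly: $248,135 · Receiving: $260,280

First tranche $127,200 split equally: $25,440 each.
Remainder $621,050 by floor area (total 25,060): Shipping 57,421.10 → $57,420; Quality Lab 35,785.96 → $35,785; Fabrication 70,308.01 → $70,310; Assembly 222,695.74 → $222,695; Receiving 234,839.18 → $234,840.
Totals: Shipping $25,440 + $57,420 = $82,860; Quality Lab $25,440 + $35,785 = $61,225; Fabrication $25,440 + $70,310 = $95,750; Assembly $25,440 + $222,695 = $248,135; Receiving $25,440 + $234,840 = $260,280.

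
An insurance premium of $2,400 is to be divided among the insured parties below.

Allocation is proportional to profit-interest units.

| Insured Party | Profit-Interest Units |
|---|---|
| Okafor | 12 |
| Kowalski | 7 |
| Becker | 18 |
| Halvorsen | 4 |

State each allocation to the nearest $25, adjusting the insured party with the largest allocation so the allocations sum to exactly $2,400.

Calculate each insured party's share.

Okafor: $700 | Kowalski: $400 | Becker: $1,075 | Halvorsen: $225

Profit-interest units total: 41.
Proportional shares: Okafor 12/41 × $2,400 = 702.44; Kowalski 7/41 × $2,400 = 409.76; Becker 18/41 × $2,400 = 1,053.66; Halvorsen 4/41 × $2,400 = 234.15.
After rounding ($25): Okafor $700; Kowalski $400; Becker $1,050; Halvorsen $225. Sum = $2,375.
Difference $2,400 − $2,375 = +$25 applied to largest allocation (Becker): Becker becomes $1,075.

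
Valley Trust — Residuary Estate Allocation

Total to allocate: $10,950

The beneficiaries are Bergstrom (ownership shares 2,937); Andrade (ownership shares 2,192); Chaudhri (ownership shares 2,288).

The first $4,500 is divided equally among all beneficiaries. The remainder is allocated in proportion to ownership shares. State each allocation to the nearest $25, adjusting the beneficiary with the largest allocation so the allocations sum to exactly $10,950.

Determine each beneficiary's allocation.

First tranche $4,500 split equally: $1,500 each.
Remainder $6,450 by ownership shares (total 7,417): Bergstrom 2,554.09 → $2,550; Andrade 1,906.22 → $1,900; Chaudhri 1,989.70 → $2,000.
Totals: Bergstrom $1,500 + $2,550 = $4,050; Andrade $1,500 + $1,900 = $3,400; Chaudhri $1,500 + $2,000 = $3,500.

Bergstrom: $4,050; Andrade: $3,400; Chaudhri: $3,500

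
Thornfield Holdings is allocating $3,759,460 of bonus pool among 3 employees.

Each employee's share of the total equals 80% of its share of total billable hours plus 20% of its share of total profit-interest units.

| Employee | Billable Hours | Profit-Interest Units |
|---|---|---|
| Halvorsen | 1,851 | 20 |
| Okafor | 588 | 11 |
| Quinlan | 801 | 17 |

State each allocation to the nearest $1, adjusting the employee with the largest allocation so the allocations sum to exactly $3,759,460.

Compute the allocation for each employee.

Billable hours total 3,240; profit-interest units total 48.
Combined weights (80% billable hours + 20% profit-interest units): Halvorsen 0.5404; Okafor 0.1910; Quinlan 0.2686.
Unrounded shares: Halvorsen 2,031,500.79; Okafor 718,126.48; Quinlan 1,009,832.73.
After rounding ($1): Halvorsen $2,031,501; Okafor $718,126; Quinlan $1,009,833. Sum = $3,759,460.
Sum already equals the total — no adjustment.

Halvorsen: $2,031,501 | Okafor: $718,126 | Quinlan: $1,009,833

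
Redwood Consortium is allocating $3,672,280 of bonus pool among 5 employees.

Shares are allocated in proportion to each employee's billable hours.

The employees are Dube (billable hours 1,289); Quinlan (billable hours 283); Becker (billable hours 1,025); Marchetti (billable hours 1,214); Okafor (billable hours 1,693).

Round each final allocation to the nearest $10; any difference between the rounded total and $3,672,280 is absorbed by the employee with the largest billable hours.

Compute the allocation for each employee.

Total billable hours = 5,504.
Raw shares: Dube 1,289/5,504 × $3,672,280 = 860,023.42; Quinlan 283/5,504 × $3,672,280 = 188,818.18; Becker 1,025/5,504 × $3,672,280 = 683,882.09; Marchetti 1,214/5,504 × $3,672,280 = 809,983.27; Okafor 1,693/5,504 × $3,672,280 = 1,129,573.05.
After rounding ($10): Dube $860,020; Quinlan $188,820; Becker $683,880; Marchetti $809,980; Okafor $1,129,570. Sum = $3,672,270.
Difference $3,672,280 − $3,672,270 = +$10 applied to largest billable hours (Okafor): Okafor becomes $1,129,580.

Dube: $860,020; Quinlan: $188,820; Becker: $683,880; Marchetti: $809,980; Okafor: $1,129,580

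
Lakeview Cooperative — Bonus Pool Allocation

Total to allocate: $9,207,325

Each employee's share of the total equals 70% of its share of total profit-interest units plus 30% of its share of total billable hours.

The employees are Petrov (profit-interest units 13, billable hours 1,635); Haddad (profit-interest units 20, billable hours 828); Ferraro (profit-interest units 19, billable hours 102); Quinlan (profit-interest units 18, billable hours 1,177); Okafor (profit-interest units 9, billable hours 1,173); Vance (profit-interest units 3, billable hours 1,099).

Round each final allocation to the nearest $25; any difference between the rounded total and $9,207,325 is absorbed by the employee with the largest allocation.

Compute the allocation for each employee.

Petrov: $1,772,725 · Haddad: $1,952,275 · Ferraro: $1,540,225 · Quinlan: $1,955,400 · Okafor: $1,246,150 · Vance: $740,550

Profit-interest units total 82; billable hours total 6,014.
Blended shares (70% profit-interest units + 30% billable hours): Petrov 0.1925; Haddad 0.2120; Ferraro 0.1673; Quinlan 0.2124; Okafor 0.1353; Vance 0.0804.
Pro-rata amounts: Petrov 1,772,735.12; Haddad 1,952,278.21; Ferraro 1,540,231.25; Quinlan 1,955,373.79; Okafor 1,246,144.56; Vance 740,562.07.
After rounding ($25): Petrov $1,772,725; Haddad $1,952,275; Ferraro $1,540,225; Quinlan $1,955,375; Okafor $1,246,150; Vance $740,550. Sum = $9,207,300.
Difference $9,207,325 − $9,207,300 = +$25 applied to largest allocation (Quinlan): Quinlan becomes $1,955,400.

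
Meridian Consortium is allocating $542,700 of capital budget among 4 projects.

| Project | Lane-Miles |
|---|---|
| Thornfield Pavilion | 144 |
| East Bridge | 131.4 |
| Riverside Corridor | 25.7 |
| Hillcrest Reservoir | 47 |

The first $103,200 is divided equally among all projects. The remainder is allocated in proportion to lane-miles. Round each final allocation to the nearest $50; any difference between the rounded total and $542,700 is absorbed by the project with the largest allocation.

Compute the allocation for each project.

Thornfield Pavilion: $207,600; East Bridge: $191,700; Riverside Corridor: $58,250; Hillcrest Reservoir: $85,150

Equal tier: $103,200 ÷ 4 = $25,800 apiece.
Remainder $439,500 by lane-miles (total 348.1): Thornfield Pavilion 181,809.82 → $181,800; East Bridge 165,901.47 → $165,900; Riverside Corridor 32,448.00 → $32,450; Hillcrest Reservoir 59,340.71 → $59,350.
Totals: Thornfield Pavilion $25,800 + $181,800 = $207,600; East Bridge $25,800 + $165,900 = $191,700; Riverside Corridor $25,800 + $32,450 = $58,250; Hillcrest Reservoir $25,800 + $59,350 = $85,150.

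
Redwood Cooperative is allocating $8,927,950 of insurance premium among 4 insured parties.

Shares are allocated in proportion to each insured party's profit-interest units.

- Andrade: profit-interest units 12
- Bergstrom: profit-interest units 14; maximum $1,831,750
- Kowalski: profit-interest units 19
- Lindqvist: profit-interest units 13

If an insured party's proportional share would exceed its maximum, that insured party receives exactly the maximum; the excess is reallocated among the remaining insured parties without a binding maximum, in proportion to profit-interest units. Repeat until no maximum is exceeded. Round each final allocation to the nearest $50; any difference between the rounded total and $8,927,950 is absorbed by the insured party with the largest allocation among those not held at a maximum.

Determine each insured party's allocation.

Combined profit-interest units = 58.
Proportional shares (ignoring caps): Andrade 1,847,162.07; Bergstrom 2,155,022.41; Kowalski 2,924,673.28; Lindqvist 2,001,092.24.
Held at cap: Bergstrom ($1,831,750); residual $7,096,200 reallocated over remaining profit-interest units 44.
Shares after redistribution: Andrade 1,935,327.27 → $1,935,350; Kowalski 3,064,268.18 → $3,064,250; Lindqvist 2,096,604.55 → $2,096,600.

Andrade: $1,935,350 | Bergstrom: $1,831,750 | Kowalski: $3,064,250 | Lindqvist: $2,096,600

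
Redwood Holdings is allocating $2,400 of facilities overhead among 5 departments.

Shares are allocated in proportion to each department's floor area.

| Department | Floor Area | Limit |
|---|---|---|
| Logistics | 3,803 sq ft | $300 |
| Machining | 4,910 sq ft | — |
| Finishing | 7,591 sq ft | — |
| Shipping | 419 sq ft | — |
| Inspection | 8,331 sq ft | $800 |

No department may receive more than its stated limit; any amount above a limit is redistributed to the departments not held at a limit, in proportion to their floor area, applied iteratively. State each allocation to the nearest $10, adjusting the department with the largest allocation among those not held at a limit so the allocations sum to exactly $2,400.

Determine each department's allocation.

Floor area total: 25,054.
Pro-rata shares before constraints: Logistics 364.30; Machining 470.34; Finishing 727.17; Shipping 40.14; Inspection 798.05.
Cap binds for Logistics ($300); residual $2,100 reallocated over remaining floor area 21,251.
Cap binds for Inspection ($800); residual $1,300 reallocated over remaining floor area 12,920.
Remaining shares: Machining 494.04 → $490; Finishing 763.80 → $760; Shipping 42.16 → $40.
Rounding difference +$10 applied to Finishing → $770.

Logistics: $300 | Machining: $490 | Finishing: $770 | Shipping: $40 | Inspection: $800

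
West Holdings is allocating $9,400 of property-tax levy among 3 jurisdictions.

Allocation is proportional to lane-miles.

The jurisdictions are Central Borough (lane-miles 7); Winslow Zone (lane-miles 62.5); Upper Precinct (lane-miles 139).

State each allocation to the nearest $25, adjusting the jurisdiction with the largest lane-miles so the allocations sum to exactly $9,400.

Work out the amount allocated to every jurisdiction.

Central Borough: $325 | Winslow Zone: $2,825 | Upper Precinct: $6,250

Sum of lane-miles: 208.5.
Raw shares: Central Borough 7/208.5 × $9,400 = 315.59; Winslow Zone 62.5/208.5 × $9,400 = 2,817.75; Upper Precinct 139/208.5 × $9,400 = 6,266.67.
At nearest $25: Central Borough $325; Winslow Zone $2,825; Upper Precinct $6,275. Sum = $9,425.
Difference $9,400 − $9,425 = −$25 applied to largest lane-miles (Upper Precinct): Upper Precinct becomes $6,250.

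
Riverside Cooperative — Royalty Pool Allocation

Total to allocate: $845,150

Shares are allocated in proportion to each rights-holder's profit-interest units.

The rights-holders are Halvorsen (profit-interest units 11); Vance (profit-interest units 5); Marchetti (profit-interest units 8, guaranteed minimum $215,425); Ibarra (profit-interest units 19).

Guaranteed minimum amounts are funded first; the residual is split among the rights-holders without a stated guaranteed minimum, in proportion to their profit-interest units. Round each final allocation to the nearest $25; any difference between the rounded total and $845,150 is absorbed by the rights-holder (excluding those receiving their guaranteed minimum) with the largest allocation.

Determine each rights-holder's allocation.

Minimums first: Marchetti $215,425. Residual $629,725.
Residual split over remaining profit-interest units 35: Halvorsen 197,913.57 → $197,925; Vance 89,960.71 → $89,950; Ibarra 341,850.71 → $341,850.

Halvorsen: $197,925 · Vance: $89,950 · Marchetti: $215,425 · Ibarra: $341,850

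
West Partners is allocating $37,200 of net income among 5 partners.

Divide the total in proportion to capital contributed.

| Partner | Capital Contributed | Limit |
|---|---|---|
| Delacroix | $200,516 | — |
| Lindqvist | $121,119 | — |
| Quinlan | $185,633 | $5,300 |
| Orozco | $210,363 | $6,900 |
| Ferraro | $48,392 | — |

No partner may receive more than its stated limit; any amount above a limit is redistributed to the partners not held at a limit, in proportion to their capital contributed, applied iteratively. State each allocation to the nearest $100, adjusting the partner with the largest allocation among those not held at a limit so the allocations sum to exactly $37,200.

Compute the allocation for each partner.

Total capital contributed = 766,023.
Pro-rata shares before constraints: Delacroix 9,737.56; Lindqvist 5,881.84; Quinlan 9,014.80; Orozco 10,215.76; Ferraro 2,350.04.
Held at cap: Quinlan ($5,300), Orozco ($6,900); residual $25,000 reallocated over remaining capital contributed 370,027.
Redistributed shares: Delacroix 13,547.39 → $13,500; Lindqvist 8,183.12 → $8,200; Ferraro 3,269.49 → $3,300.

Delacroix: $13,500 · Lindqvist: $8,200 · Quinlan: $5,300 · Orozco: $6,900 · Ferraro: $3,300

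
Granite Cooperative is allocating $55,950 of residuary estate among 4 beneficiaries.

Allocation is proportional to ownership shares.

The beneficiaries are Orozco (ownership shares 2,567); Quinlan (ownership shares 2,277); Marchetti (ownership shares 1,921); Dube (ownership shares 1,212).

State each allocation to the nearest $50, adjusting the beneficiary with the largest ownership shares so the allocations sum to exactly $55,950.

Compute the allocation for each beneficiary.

Orozco: $18,050 · Quinlan: $15,950 · Marchetti: $13,450 · Dube: $8,500

Ownership shares total: 7,977.
Proportional shares: Orozco 2,567/7,977 × $55,950 = 18,004.72; Quinlan 2,277/7,977 × $55,950 = 15,970.68; Marchetti 1,921/7,977 × $55,950 = 13,473.73; Dube 1,212/7,977 × $55,950 = 8,500.86.
At nearest $50: Orozco $18,000; Quinlan $15,950; Marchetti $13,450; Dube $8,500. Sum = $55,900.
Difference $55,950 − $55,900 = +$50 applied to largest ownership shares (Orozco): Orozco becomes $18,050.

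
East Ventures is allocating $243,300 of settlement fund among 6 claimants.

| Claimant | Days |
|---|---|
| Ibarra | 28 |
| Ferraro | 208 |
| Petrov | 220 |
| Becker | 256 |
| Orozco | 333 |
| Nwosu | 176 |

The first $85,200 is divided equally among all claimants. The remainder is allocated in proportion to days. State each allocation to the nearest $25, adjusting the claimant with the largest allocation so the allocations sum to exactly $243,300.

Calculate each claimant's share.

Ibarra: $17,825 · Ferraro: $41,125 · Petrov: $42,675 · Becker: $47,350 · Orozco: $57,325 · Nwosu: $37,000

Equal tier: $85,200 ÷ 6 = $14,200 apiece.
Remainder $158,100 by days (total 1,221): Ibarra 3,625.55 → $3,625; Ferraro 26,932.68 → $26,925; Petrov 28,486.49 → $28,475; Becker 33,147.91 → $33,150; Orozco 43,118.18 → $43,125; Nwosu 22,789.19 → $22,800.
Totals: Ibarra $14,200 + $3,625 = $17,825; Ferraro $14,200 + $26,925 = $41,125; Petrov $14,200 + $28,475 = $42,675; Becker $14,200 + $33,150 = $47,350; Orozco $14,200 + $43,125 = $57,325; Nwosu $14,200 + $22,800 = $37,000.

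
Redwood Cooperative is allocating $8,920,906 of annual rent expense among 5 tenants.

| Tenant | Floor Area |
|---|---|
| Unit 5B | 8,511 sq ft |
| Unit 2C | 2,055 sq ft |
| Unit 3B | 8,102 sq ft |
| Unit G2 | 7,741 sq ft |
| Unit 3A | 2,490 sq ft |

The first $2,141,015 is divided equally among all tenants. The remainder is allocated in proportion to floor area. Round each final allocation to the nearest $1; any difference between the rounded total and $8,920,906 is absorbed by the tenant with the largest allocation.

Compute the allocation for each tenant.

Unit 5B: $2,424,939 | Unit 2C: $910,319 | Unit 3B: $2,328,984 | Unit G2: $2,244,291 | Unit 3A: $1,012,373

First tranche $2,141,015 split equally: $428,203 each.
Remainder $6,779,891 by floor area (total 28,899): Unit 5B 1,996,735.26 → $1,996,735; Unit 2C 482,116.20 → $482,116; Unit 3B 1,900,781.23 → $1,900,781; Unit G2 1,816,088.32 → $1,816,088; Unit 3A 584,169.99 → $584,170.
Rounding difference +$1 on remainder applied to Unit 5B.
Totals: Unit 5B $428,203 + $1,996,736 = $2,424,939; Unit 2C $428,203 + $482,116 = $910,319; Unit 3B $428,203 + $1,900,781 = $2,328,984; Unit G2 $428,203 + $1,816,088 = $2,244,291; Unit 3A $428,203 + $584,170 = $1,012,373.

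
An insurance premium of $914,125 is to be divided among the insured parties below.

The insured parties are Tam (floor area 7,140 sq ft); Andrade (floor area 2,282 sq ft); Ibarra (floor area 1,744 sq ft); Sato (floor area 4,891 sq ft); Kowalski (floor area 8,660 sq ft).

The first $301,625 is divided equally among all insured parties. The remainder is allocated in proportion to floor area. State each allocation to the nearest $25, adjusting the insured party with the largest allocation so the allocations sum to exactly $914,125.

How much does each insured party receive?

$301,625 shared equally gives $60,325 per insured party.
Remainder $612,500 by floor area (total 24,717): Tam 176,932.88 → $176,925; Andrade 56,549.14 → $56,550; Ibarra 43,217.22 → $43,225; Sato 121,201.50 → $121,200; Kowalski 214,599.26 → $214,600.
Totals: Tam $60,325 + $176,925 = $237,250; Andrade $60,325 + $56,550 = $116,875; Ibarra $60,325 + $43,225 = $103,550; Sato $60,325 + $121,200 = $181,525; Kowalski $60,325 + $214,600 = $274,925.

Tam: $237,250 | Andrade: $116,875 | Ibarra: $103,550 | Sato: $181,525 | Kowalski: $274,925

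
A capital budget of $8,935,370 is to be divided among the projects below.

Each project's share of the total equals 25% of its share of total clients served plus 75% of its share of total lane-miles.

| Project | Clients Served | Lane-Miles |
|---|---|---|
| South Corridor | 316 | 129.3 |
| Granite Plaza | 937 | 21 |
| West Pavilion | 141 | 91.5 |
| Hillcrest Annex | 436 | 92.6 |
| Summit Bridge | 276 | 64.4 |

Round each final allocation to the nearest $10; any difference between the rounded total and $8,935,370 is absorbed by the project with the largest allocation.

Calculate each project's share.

Clients served total 2,106; lane-miles total 398.8.
Composite weights (25% clients served + 75% lane-miles): South Corridor 0.2807; Granite Plaza 0.1507; West Pavilion 0.1888; Hillcrest Annex 0.2259; Summit Bridge 0.1539.
Proportional shares: South Corridor 2,507,969.57; Granite Plaza 1,346,768.45; West Pavilion 1,687,146.43; Hillcrest Annex 2,018,538.75; Summit Bridge 1,374,946.79.
After rounding ($10): South Corridor $2,507,970; Granite Plaza $1,346,770; West Pavilion $1,687,150; Hillcrest Annex $2,018,540; Summit Bridge $1,374,950. Sum = $8,935,380.
Difference $8,935,370 − $8,935,380 = −$10 applied to largest allocation (South Corridor): South Corridor becomes $2,507,960.

South Corridor: $2,507,960 | Granite Plaza: $1,346,770 | West Pavilion: $1,687,150 | Hillcrest Annex: $2,018,540 | Summit Bridge: $1,374,950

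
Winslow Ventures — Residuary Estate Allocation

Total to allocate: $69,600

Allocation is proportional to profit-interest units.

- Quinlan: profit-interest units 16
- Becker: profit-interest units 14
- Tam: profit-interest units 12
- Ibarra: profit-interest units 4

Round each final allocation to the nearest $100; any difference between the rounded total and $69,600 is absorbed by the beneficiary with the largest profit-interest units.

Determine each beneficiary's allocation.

Quinlan: $24,100 | Becker: $21,200 | Tam: $18,200 | Ibarra: $6,100

Profit-interest units total: 16 + 14 + 12 + 4 = 46.
Raw shares: Quinlan 24,208.70; Becker 21,182.61; Tam 18,156.52; Ibarra 6,052.17.
Rounded to nearest $100: Quinlan $24,200; Becker $21,200; Tam $18,200; Ibarra $6,100. Sum = $69,700.
Difference $69,600 − $69,700 = −$100 applied to largest profit-interest units (Quinlan): Quinlan becomes $24,100.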